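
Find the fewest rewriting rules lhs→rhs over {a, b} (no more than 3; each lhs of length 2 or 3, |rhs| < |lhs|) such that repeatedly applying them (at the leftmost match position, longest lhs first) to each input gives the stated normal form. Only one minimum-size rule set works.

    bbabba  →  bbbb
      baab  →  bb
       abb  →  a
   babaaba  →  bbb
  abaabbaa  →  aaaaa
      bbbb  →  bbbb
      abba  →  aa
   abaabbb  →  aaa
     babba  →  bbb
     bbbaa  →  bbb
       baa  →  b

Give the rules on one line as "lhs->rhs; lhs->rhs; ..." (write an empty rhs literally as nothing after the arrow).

ab->a; ba->b

  | bbabba => bbbba => bbbb
  | baab => bab => bb
  | abb => ab => a
  | babaaba => bbaaba => bbaba => bbba => bbb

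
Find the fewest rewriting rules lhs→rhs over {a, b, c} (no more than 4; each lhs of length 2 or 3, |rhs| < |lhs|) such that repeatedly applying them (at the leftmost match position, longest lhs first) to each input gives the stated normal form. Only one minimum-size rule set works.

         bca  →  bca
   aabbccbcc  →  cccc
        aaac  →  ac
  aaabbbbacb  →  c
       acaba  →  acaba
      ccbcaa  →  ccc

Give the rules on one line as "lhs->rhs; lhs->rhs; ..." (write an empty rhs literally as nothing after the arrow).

aa->; bb->; cb->c

  | bca
  | aabbccbcc => bbccbcc => ccbcc => cccc
  | aaac => ac
  | aaabbbbacb => abbbbacb => abbacb => aacb => cb => c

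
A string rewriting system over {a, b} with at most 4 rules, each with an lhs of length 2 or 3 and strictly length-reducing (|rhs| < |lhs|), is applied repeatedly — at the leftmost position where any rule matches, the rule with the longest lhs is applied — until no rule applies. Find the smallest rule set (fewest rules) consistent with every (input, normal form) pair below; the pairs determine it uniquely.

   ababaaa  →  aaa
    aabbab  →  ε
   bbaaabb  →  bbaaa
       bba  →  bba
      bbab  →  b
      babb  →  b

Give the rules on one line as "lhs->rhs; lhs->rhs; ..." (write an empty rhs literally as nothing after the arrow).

ab->a; aba->ba; bab->

  | ababaaa => babaaa => aaa
  | aabbab => aabab => abab => bab => ε
  | bbaaabb => bbaaab => bbaaa
  | bba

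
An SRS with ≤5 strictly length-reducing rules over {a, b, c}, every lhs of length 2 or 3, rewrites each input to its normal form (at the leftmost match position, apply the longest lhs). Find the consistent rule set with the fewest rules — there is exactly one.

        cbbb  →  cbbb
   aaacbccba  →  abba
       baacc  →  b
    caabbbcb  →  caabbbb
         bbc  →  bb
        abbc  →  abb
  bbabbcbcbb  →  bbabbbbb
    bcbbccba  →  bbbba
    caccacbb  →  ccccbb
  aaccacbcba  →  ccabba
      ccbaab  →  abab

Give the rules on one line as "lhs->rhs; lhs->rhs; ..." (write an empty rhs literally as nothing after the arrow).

  | cbbb
  | aaacbccba => aacbccba => acbccba => cbccba => abcba => abba
  | baacc => bacc => bcc => bc => b
  | caabbbcb => caabbbb

ac->c; bc->b; cba->bc; cbc->ab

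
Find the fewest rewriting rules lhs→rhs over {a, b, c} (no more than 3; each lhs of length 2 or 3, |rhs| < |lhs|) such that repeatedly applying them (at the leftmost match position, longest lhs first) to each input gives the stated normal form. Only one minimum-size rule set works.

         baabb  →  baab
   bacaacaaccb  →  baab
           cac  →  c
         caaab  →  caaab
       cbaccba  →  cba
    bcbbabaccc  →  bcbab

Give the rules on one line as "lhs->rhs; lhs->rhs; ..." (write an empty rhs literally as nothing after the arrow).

  | baabb => baab
  | bacaacaaccb => baacaaccb => baaaccb => baaacb => baab
  | cac => c
  | caaab

ac->; acc->ac; bb->b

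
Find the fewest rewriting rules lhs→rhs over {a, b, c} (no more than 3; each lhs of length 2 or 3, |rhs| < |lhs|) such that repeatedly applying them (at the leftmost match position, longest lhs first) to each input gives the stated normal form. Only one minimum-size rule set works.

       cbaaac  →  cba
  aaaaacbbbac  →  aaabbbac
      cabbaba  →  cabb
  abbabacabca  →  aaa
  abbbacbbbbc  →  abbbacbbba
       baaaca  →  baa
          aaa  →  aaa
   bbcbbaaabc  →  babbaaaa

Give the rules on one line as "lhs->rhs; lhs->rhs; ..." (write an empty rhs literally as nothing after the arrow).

aac->; aba->; bc->a

  | cbaaac => cba
  | aaaaacbbbac => aaabbbac
  | cabbaba => cabb
  | abbabacabca => abbcabca => abaabca => abca => aaa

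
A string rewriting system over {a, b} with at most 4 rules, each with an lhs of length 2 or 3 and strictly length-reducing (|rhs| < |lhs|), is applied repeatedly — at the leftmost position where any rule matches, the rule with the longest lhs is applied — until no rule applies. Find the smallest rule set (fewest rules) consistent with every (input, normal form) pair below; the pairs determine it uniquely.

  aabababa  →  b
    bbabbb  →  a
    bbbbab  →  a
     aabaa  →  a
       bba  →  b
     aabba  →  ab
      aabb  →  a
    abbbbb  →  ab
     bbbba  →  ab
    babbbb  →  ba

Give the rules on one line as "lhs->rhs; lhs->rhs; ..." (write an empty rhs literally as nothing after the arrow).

  | aabababa => abababa => baba => b
  | bbabbb => bbbb => abb => aa => a
  | bbbbab => abbab => abb => aa => a
  | aabaa => abaa => a

aa->a; aba->; bb->a; bba->b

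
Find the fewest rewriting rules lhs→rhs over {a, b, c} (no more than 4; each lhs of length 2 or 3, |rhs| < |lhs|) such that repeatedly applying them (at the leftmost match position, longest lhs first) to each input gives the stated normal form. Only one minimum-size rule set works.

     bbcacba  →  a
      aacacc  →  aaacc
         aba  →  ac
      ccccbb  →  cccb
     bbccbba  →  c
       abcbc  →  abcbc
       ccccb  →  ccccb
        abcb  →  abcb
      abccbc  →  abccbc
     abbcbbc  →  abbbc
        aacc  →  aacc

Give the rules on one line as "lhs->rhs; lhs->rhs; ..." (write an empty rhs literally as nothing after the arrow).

ba->c; ca->a; cba->aa; cbb->b

  | bbcacba => bbacba => bccba => bcaa => baa => ca => a
  | aacacc => aaacc
  | aba => ac
  | ccccbb => cccb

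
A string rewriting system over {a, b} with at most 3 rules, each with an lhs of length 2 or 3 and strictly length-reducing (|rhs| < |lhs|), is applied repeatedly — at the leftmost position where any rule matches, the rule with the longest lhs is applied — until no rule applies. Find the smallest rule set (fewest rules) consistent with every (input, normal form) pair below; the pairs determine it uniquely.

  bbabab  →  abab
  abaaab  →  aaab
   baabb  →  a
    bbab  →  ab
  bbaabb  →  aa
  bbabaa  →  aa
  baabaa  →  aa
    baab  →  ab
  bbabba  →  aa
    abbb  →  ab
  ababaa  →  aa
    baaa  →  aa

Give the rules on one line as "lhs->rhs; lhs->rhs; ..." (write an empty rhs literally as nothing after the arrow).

  | bbabab => abab
  | abaaab => aaab
  | baabb => abb => a
  | bbab => ab

baa->a; bb->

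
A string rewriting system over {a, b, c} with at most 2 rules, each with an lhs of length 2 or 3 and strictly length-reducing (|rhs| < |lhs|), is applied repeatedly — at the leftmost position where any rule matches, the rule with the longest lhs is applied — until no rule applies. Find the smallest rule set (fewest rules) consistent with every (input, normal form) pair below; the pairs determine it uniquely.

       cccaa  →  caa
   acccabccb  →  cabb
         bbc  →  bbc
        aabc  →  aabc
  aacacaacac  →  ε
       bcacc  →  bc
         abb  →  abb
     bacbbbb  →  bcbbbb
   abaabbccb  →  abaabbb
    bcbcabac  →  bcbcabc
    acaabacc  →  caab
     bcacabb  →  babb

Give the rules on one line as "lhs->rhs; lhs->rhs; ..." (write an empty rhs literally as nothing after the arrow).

ac->c; cc->

  | cccaa => caa
  | acccabccb => cccabccb => cabccb => cabb
  | bbc
  | aabc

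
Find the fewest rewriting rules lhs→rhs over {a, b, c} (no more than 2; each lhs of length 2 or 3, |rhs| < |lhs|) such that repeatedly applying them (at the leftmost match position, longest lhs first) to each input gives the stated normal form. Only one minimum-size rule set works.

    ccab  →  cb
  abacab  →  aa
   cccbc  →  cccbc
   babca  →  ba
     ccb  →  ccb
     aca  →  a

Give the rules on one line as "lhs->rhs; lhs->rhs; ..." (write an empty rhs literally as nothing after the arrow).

ab->a; ca->

  | ccab => cb
  | abacab => aacab => aab => aa
  | cccbc
  | babca => baca => ba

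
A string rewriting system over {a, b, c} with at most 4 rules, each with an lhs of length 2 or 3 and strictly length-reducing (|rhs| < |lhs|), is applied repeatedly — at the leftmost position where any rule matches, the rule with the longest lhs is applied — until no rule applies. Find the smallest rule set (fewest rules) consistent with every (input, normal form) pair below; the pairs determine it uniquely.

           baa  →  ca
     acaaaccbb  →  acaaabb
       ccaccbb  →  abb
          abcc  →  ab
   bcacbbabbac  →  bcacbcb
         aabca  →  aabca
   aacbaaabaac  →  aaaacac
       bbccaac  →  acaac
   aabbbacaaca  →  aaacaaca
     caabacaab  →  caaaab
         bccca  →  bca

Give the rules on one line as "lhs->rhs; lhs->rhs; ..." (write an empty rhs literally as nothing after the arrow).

ba->c; bbc->a; cc->

  | baa => ca
  | acaaaccbb => acaaabb
  | ccaccbb => accbb => abb
  | abcc => ab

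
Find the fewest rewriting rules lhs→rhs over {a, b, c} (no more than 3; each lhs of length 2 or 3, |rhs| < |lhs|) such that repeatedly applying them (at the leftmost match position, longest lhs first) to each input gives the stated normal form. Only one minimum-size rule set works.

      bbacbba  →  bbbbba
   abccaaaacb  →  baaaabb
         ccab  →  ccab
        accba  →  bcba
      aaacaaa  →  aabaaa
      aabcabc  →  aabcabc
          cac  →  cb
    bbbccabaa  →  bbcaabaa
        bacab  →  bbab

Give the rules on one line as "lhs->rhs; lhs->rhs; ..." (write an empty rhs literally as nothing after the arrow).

ac->b; bcc->ca

  | bbacbba => bbbbba
  | abccaaaacb => acaaaaacb => baaaaacb => baaaabb
  | ccab
  | accba => bcba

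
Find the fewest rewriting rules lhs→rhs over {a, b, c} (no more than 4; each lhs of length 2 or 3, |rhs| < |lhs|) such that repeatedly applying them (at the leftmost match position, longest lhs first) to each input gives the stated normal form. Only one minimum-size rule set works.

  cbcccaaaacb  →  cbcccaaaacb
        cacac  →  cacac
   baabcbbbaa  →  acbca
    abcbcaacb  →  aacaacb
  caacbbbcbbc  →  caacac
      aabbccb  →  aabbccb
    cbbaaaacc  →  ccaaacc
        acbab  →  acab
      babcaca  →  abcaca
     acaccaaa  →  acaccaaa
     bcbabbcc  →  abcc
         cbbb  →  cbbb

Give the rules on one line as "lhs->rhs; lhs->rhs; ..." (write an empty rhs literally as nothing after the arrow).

  | cbcccaaaacb
  | cacac
  | baabcbbbaa => bcbcbbbaa => bacbbbaa => acbbbaa => acbca
  | abcbcaacb => abacaacb => aacaacb

ba->a; baa->bc; bba->c; bcb->ba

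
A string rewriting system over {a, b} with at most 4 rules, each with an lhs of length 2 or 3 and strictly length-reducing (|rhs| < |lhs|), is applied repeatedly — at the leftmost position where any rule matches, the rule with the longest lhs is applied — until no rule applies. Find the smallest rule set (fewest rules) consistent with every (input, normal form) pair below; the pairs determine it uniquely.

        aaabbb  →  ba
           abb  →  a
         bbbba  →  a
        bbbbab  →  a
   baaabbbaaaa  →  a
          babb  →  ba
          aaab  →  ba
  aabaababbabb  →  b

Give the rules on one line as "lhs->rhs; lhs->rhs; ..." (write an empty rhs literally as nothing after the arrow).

aa->b; ab->a; bb->

  | aaabbb => babbb => babb => bab => ba
  | abb => ab => a
  | bbbba => bba => a
  | bbbbab => bbab => ab => a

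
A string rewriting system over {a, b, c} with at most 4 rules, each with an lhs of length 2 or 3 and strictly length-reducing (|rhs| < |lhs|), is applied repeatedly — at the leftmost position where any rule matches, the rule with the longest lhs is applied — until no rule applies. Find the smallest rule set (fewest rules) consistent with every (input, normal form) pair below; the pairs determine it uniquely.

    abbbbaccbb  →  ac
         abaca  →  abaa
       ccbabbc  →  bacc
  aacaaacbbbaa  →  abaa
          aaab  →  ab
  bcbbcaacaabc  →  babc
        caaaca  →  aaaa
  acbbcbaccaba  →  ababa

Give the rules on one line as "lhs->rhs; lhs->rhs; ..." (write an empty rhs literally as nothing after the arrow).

  | abbbbaccbb => acbbaccbb => abbaccbb => acaccbb => aaccbb => aacbb => aabb => abb => ac
  | abaca => abaa
  | ccbabbc => cbabbc => babbc => bacc
  | aacaaacbbbaa => aaaaacbbbaa => aaaaabbbaa => aaaabbbaa => aaabbbaa => aabbbaa => abbbaa => acbaa => abaa

aab->ab; bb->c; ca->a; cb->b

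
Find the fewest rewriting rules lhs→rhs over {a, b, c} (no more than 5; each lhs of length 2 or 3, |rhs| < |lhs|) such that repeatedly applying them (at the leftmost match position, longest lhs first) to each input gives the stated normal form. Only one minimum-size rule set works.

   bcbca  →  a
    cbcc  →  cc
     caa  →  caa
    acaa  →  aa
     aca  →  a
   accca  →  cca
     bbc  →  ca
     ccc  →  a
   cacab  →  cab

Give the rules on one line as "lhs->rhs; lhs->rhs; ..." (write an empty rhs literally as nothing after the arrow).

  | bcbca => bca => a
  | cbcc => cc
  | caa
  | acaa => aa

ac->; bbc->ca; bc->; ccc->a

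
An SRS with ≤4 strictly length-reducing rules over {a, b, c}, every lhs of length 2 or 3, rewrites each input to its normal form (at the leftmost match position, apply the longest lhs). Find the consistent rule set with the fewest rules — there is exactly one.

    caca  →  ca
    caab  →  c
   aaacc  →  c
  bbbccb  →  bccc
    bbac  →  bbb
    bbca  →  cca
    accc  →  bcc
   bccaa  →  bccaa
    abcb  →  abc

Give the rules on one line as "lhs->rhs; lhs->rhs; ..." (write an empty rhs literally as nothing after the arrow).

  | caca => cba => ca
  | caab => c
  | aaacc => aabc => c
  | bbbccb => bcccb => bccc

aab->; ac->b; bbc->cc; cb->c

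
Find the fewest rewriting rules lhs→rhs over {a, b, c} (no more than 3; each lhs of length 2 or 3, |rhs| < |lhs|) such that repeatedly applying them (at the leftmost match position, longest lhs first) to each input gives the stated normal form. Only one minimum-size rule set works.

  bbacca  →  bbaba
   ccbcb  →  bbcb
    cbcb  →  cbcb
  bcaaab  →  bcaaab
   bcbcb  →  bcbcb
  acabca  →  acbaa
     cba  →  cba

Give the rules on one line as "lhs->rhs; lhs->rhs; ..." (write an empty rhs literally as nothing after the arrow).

  | bbacca => bbaba
  | ccbcb => bbcb
  | cbcb
  | bcaaab

abc->ba; cc->b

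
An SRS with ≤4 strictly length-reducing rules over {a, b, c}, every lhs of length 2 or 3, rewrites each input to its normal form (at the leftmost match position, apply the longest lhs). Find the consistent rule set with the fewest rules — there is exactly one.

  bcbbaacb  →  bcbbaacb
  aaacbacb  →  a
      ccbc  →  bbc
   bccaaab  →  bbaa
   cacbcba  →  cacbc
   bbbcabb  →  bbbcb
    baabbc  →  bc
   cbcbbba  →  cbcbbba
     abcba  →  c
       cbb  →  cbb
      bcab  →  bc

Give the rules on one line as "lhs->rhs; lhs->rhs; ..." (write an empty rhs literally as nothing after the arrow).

  | bcbbaacb
  | aaacbacb => aaaccb => aaabb => aab => a
  | ccbc => bbc
  | bccaaab => bbaaab => bbaa

ab->; cba->c; cc->b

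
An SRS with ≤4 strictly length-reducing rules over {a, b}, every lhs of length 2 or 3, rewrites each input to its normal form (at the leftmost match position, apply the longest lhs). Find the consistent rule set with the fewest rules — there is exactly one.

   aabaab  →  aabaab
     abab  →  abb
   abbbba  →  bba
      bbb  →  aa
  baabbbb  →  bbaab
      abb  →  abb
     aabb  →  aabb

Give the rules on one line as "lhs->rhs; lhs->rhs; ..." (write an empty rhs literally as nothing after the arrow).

aaa->ba; bab->bb; bbb->aa

  | aabaab
  | abab => abb
  | abbbba => aaaba => baba => bba
  | bbb => aa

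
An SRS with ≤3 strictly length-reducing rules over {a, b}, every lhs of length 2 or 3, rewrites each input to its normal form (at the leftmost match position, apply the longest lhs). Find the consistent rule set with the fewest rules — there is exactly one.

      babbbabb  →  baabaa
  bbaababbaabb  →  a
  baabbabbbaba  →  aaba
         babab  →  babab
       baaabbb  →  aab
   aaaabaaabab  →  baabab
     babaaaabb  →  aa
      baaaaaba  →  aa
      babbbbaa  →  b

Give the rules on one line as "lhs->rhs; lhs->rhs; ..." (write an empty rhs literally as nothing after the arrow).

aaa->b; bb->a

  | babbbabb => baababb => baabaa
  | bbaababbaabb => aaababbaabb => bbabbaabb => aabbaabb => aaaaabb => baabb => baaa => bb => a
  | baabbabbbaba => baaaabbbaba => bbabbbaba => aabbbaba => aaababa => bbaba => aaba
  | babab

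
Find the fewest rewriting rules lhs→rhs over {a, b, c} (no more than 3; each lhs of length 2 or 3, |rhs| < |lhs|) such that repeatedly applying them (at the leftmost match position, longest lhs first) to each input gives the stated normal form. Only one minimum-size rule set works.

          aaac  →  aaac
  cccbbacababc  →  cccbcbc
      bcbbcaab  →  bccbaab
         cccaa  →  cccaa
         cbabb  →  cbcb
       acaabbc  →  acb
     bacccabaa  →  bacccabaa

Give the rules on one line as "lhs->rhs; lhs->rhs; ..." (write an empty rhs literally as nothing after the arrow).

  | aaac
  | cccbbacababc => cccbbbabc => cccbbbcc => cccbcbc
  | bcbbcaab => bccbaab
  | cccaa

aca->; bab->bc; bbc->cb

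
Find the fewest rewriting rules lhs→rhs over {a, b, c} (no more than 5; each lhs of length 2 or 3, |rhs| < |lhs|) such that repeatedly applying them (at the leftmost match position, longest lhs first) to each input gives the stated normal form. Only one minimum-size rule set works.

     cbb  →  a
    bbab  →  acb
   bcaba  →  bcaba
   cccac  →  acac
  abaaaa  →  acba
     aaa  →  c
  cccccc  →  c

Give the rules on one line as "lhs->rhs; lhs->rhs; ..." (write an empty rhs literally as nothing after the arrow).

aaa->bb; bb->c; bba->ac; cc->a

  | cbb => cc => a
  | bbab => acb
  | bcaba
  | cccac => acac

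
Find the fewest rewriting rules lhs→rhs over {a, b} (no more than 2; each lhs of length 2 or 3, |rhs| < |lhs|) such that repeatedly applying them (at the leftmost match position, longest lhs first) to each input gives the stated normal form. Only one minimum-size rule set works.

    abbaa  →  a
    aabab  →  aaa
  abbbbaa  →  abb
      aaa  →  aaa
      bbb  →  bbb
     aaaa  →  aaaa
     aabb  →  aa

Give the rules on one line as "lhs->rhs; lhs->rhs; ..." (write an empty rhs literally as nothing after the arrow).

aab->aa; ba->

  | abbaa => aba => a
  | aabab => aaab => aaa
  | abbbbaa => abbba => abb
  | aaa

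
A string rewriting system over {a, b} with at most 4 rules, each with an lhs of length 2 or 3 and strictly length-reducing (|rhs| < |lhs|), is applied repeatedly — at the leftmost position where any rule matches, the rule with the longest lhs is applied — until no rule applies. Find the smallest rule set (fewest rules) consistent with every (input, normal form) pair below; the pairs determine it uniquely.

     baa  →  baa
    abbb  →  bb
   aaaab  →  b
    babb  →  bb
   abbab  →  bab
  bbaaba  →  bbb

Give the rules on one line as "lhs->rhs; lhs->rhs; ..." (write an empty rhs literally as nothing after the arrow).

  | baa
  | abbb => bb
  | aaaab => aab => b
  | babb => bb

aab->b; abb->b; bba->bb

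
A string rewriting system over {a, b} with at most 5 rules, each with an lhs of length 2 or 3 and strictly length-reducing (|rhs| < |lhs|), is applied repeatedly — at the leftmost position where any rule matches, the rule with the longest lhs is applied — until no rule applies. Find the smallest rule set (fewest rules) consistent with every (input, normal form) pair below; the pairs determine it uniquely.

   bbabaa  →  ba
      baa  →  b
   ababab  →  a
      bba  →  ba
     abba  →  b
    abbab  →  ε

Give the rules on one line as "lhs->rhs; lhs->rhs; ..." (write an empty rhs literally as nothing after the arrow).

  | bbabaa => babaa => baaa => bba => ba
  | baa => bb => b
  | ababab => aabab => ab => a
  | bba => ba

aa->b; aab->; ab->a; bb->b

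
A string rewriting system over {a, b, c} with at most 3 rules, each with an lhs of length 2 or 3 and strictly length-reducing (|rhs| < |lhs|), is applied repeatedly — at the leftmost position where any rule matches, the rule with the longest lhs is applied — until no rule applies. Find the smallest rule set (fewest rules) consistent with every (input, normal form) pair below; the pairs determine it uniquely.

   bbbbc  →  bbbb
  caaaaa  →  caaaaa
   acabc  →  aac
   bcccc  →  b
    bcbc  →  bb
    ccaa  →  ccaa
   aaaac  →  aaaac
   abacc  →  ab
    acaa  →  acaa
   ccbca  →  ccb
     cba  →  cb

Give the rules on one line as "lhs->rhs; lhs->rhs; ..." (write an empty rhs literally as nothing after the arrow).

  | bbbbc => bbbb
  | caaaaa
  | acabc => aac
  | bcccc => bccc => bcc => bc => b

ba->b; bc->b; cab->a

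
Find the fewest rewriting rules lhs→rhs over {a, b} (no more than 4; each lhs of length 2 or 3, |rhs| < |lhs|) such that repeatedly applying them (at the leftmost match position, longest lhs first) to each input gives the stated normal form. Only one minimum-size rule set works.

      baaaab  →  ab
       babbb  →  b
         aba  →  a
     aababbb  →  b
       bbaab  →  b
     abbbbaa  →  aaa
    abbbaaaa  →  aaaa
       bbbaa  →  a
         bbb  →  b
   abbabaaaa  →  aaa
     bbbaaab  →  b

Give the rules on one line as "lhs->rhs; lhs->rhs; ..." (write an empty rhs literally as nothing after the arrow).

aab->b; ba->; bb->

  | baaaab => aaab => ab
  | babbb => bbb => b
  | aba => a
  | aababbb => babbb => bbb => b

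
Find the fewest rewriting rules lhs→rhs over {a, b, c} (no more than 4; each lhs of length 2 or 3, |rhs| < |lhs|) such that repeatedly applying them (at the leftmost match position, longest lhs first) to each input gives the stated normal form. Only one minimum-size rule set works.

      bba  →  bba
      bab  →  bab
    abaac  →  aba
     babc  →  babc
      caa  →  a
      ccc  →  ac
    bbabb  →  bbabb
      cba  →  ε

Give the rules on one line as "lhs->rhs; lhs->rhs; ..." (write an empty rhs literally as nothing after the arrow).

aa->c; cba->; cc->a

  | bba
  | bab
  | abaac => abcc => aba
  | babc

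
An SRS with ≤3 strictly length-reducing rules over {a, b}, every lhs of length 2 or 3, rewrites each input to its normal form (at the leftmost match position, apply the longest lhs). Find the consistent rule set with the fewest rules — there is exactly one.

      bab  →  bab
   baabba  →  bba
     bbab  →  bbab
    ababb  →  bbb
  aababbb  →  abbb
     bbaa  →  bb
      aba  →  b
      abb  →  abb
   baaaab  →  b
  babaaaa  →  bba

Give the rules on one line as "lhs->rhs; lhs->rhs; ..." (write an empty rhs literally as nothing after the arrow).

  | bab
  | baabba => bba
  | bbab
  | ababb => bbb

aa->; aab->; aba->b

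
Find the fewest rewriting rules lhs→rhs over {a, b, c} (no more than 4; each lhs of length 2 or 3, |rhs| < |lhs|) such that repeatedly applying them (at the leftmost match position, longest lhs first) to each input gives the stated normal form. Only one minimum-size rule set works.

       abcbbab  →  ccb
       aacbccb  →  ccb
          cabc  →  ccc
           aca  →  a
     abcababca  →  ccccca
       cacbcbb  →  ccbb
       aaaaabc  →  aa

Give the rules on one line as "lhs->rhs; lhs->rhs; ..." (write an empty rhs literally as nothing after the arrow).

  | abcbbab => ccbbab => ccbbc => ccb
  | aacbccb => acbccb => cbccb => ccb
  | cabc => ccc
  | aca => a

ab->c; ac->; acb->cb; bc->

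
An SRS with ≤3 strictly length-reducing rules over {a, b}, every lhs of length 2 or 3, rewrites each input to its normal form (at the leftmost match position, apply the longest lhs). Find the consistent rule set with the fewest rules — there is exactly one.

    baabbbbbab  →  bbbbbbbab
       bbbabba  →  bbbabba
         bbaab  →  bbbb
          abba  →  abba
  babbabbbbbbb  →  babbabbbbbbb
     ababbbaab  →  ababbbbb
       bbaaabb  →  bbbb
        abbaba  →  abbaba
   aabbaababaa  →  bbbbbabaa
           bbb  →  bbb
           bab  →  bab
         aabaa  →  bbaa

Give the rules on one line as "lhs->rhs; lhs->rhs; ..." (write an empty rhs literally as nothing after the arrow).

  | baabbbbbab => bbbbbbbab
  | bbbabba
  | bbaab => bbbb
  | abba

aaa->; aab->bb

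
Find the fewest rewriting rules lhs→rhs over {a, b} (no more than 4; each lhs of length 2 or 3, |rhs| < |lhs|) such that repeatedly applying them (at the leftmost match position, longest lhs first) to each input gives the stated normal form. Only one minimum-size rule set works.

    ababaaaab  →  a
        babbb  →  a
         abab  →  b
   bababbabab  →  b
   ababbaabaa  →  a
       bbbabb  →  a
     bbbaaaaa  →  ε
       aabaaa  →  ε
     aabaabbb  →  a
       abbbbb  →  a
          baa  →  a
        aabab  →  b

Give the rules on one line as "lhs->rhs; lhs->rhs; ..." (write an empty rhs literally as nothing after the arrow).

  | ababaaaab => aabaaaab => baaaab => aaab => ab => a
  | babbb => bbb => ab => a
  | abab => aab => b
  | bababbabab => babbabab => bbabab => aabab => bab => b

aa->; ab->a; ba->; bb->a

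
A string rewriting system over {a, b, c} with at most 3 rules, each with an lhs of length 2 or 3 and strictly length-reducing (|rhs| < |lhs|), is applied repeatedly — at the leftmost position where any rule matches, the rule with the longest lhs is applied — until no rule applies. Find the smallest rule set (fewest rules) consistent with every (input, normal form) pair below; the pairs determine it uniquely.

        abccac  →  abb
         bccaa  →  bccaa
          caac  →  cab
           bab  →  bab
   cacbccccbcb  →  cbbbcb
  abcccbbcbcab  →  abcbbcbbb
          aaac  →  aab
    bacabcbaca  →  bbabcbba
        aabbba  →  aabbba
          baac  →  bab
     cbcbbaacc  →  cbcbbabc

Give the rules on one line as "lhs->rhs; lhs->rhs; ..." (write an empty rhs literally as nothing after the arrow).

ac->b; bca->bb; ccb->b

  | abccac => abccb => abb
  | bccaa
  | caac => cab
  | bab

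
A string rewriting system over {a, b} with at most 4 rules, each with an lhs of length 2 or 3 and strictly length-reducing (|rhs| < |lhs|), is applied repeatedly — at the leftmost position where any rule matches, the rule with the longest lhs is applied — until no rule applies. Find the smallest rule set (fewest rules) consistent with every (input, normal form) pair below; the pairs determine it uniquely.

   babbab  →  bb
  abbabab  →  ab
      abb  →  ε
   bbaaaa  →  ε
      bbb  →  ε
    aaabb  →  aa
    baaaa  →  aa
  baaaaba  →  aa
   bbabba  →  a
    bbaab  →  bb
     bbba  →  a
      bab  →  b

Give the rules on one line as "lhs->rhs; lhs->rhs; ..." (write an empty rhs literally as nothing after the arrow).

  | babbab => bbab => bb
  | abbabab => abab => ab
  | abb => ε
  | bbaaaa => baa => ε

abb->; ba->; baa->; bbb->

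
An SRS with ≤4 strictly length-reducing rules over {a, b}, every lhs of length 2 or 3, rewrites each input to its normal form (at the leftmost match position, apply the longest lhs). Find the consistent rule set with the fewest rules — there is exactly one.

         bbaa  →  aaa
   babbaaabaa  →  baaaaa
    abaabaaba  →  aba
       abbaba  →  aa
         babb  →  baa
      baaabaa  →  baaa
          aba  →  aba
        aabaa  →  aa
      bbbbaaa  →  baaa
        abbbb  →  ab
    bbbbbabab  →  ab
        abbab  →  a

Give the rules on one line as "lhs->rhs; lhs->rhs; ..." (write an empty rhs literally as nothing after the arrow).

aab->; bb->a; bbb->

  | bbaa => aaa
  | babbaaabaa => baaaaabaa => baaaaa
  | abaabaaba => abaaba => aba
  | abbaba => aaaba => aa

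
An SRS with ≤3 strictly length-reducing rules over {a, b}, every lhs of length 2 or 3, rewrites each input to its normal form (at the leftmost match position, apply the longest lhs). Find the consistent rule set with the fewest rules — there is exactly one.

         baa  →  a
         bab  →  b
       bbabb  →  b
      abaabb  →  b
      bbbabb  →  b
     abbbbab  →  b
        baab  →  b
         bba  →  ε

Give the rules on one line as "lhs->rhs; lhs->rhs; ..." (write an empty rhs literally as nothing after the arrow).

  | baa => a
  | bab => b
  | bbabb => babb => bb => b
  | abaabb => baabb => abb => bb => b

ab->b; ba->; bb->b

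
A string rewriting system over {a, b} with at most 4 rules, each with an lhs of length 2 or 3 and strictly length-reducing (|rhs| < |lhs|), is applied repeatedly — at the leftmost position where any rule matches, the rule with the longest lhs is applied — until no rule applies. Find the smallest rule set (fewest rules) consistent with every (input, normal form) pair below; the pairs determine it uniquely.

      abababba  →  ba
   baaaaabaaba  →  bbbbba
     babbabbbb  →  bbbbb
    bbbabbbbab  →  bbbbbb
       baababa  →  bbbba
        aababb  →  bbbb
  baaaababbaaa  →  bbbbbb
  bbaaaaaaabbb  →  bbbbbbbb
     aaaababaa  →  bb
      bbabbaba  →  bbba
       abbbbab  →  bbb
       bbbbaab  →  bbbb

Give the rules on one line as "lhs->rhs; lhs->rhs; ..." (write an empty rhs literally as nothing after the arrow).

  | abababba => ababba => abba => ba
  | baaaaabaaba => bbbaabaaba => bbbaaaaba => bbbbbaba => bbbbba
  | babbabbbb => bbabbbb => bbbbb
  | bbbabbbbab => bbbbbbab => bbbbbb

aa->; aaa->bb; aab->aa; ab->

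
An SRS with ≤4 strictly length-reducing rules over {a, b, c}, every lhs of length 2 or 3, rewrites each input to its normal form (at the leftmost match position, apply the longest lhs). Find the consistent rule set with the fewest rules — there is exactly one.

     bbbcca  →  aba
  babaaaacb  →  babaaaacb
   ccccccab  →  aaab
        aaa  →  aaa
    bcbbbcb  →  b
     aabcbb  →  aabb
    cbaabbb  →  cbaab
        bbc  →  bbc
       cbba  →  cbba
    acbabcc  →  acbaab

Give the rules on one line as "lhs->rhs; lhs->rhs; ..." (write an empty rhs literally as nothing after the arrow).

bbb->b; bcb->b; bcc->ab; ccc->a

  | bbbcca => bcca => aba
  | babaaaacb
  | ccccccab => acccab => aaab
  | aaa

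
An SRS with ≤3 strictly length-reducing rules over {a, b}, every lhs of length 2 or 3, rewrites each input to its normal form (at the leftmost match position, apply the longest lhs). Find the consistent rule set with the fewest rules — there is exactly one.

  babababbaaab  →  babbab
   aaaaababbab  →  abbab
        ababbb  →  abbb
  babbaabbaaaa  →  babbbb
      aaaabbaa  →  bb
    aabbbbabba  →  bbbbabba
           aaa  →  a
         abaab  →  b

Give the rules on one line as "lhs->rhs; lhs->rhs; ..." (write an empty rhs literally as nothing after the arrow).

aa->; aba->a

  | babababbaaab => bababbaaab => babbaaab => babbab
  | aaaaababbab => aaababbab => ababbab => abbab
  | ababbb => abbb
  | babbaabbaaaa => babbbbaaaa => babbbbaa => babbbb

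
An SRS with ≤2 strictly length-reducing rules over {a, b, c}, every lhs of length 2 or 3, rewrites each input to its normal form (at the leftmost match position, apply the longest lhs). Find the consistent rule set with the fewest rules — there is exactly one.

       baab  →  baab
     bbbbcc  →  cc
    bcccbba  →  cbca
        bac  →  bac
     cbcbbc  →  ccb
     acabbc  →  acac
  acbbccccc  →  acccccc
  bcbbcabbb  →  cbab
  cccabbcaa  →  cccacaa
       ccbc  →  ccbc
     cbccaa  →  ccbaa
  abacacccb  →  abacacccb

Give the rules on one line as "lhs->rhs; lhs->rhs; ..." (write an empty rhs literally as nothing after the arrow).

  | baab
  | bbbbcc => bbcc => cc
  | bcccbba => cbcbba => cbca
  | bac

bb->; bcc->cb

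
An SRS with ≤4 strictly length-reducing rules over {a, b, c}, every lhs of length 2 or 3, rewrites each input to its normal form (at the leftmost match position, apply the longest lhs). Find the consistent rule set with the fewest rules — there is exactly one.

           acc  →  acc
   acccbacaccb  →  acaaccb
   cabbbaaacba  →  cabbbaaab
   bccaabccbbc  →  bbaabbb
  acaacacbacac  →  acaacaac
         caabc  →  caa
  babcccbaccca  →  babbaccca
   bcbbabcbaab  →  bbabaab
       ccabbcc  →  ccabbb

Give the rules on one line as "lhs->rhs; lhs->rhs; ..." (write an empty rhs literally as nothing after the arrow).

bc->; bcc->bb; cba->b; cbc->a

  | acc
  | acccbacaccb => accbcaccb => acaaccb
  | cabbbaaacba => cabbbaaab
  | bccaabccbbc => bbaabccbbc => bbaabbbbc => bbaabbb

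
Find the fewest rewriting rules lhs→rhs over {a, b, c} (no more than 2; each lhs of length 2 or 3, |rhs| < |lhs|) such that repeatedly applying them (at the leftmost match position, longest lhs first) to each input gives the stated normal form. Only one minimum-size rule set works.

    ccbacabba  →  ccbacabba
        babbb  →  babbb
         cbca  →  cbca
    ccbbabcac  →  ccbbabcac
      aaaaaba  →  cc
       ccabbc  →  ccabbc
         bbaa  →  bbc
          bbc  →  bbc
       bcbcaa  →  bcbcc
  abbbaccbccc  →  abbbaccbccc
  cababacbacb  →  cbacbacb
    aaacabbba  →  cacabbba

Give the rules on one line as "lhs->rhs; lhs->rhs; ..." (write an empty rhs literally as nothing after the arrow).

aa->c; aba->

  | ccbacabba
  | babbb
  | cbca
  | ccbbabcac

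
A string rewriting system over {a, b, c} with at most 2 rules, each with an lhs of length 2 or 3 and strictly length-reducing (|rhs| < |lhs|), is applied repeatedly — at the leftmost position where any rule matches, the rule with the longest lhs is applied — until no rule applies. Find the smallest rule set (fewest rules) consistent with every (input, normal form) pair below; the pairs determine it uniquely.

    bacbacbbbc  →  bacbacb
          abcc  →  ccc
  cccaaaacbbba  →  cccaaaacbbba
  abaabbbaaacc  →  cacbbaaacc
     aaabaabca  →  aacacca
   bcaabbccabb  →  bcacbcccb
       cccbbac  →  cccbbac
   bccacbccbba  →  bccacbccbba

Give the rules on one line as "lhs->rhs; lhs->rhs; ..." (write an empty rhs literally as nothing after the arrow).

  | bacbacbbbc => bacbacb
  | abcc => ccc
  | cccaaaacbbba
  | abaabbbaaacc => caabbbaaacc => cacbbaaacc

ab->c; bbc->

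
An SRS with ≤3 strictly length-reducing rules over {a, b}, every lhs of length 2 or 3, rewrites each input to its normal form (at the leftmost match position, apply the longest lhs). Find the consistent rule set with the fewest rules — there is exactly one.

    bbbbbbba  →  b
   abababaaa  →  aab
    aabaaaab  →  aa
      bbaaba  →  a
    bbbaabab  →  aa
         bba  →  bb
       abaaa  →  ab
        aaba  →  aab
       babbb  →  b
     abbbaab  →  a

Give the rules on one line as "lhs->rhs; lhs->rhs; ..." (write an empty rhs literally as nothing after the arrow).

abb->a; ba->b; bbb->

  | bbbbbbba => bbbba => ba => b
  | abababaaa => abbabaaa => aabaaa => aabaa => aaba => aab
  | aabaaaab => aabaaab => aabaab => aabab => aabb => aa
  | bbaaba => bbaba => bbba => a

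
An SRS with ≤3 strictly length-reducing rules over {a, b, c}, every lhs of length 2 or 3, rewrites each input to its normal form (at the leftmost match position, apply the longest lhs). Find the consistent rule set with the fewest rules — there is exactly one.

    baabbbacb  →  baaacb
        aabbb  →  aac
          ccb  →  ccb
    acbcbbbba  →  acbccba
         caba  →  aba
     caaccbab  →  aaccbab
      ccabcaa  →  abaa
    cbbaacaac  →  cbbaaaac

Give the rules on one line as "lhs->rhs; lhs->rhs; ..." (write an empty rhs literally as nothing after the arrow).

  | baabbbacb => baacacb => baaacb
  | aabbb => aac
  | ccb
  | acbcbbbba => acbccba

bbb->c; ca->a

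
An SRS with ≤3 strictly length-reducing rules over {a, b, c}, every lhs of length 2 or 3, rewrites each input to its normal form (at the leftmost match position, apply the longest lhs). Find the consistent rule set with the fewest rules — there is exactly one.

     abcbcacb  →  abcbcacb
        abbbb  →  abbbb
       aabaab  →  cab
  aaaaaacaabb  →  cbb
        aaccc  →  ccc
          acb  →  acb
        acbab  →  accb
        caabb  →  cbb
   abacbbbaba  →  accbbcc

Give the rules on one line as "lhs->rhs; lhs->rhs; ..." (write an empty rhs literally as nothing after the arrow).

  | abcbcacb
  | abbbb
  | aabaab => baab => cab
  | aaaaaacaabb => aaaacaabb => aacaabb => caabb => cbb

aa->; ba->c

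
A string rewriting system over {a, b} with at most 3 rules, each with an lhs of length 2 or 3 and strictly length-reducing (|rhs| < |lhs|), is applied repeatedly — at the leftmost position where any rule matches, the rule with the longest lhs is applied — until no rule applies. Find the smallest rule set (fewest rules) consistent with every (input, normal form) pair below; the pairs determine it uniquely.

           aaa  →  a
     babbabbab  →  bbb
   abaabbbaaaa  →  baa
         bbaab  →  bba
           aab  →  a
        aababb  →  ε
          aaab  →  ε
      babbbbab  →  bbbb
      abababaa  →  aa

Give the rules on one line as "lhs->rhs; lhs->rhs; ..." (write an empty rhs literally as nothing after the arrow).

  | aaa => a
  | babbabbab => bbabbab => bbbab => bbb
  | abaabbbaaaa => aabbbaaaa => abbaaaa => baaaa => baa
  | bbaab => bba

aaa->a; ab->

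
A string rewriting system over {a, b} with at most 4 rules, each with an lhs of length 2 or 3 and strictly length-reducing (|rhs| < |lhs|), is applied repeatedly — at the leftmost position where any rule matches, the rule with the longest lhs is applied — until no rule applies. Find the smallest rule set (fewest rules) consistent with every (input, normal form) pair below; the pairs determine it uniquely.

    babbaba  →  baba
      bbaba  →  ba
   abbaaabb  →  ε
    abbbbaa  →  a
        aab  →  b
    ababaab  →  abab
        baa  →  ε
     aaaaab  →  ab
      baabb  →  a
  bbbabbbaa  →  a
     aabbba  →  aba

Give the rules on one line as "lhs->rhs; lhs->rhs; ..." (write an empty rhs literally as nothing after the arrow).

  | babbaba => baba
  | bbaba => ba
  | abbaaabb => aaabb => abb => aa => ε
  | abbbbaa => aabbaa => bbaa => a

aa->; baa->; bb->a; bba->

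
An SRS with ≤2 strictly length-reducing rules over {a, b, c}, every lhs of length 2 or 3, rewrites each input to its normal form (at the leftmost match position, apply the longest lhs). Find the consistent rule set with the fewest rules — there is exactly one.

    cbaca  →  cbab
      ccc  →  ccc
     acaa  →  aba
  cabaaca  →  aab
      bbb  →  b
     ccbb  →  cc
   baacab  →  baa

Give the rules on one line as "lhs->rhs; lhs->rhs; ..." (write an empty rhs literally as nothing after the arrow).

bb->; ca->b

  | cbaca => cbab
  | ccc
  | acaa => aba
  | cabaaca => bbaaca => aaca => aab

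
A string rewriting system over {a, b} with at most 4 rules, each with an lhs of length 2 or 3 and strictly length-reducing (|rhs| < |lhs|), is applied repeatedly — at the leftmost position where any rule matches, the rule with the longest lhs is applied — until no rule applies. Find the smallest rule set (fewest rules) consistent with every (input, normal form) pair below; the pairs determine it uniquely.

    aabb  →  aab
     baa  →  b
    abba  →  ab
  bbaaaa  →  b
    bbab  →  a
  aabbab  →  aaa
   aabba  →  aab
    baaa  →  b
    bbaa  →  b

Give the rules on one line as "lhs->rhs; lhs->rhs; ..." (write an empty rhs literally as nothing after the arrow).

ba->b; bab->a; bb->b

  | aabb => aab
  | baa => ba => b
  | abba => aba => ab
  | bbaaaa => baaaa => baaa => baa => ba => b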